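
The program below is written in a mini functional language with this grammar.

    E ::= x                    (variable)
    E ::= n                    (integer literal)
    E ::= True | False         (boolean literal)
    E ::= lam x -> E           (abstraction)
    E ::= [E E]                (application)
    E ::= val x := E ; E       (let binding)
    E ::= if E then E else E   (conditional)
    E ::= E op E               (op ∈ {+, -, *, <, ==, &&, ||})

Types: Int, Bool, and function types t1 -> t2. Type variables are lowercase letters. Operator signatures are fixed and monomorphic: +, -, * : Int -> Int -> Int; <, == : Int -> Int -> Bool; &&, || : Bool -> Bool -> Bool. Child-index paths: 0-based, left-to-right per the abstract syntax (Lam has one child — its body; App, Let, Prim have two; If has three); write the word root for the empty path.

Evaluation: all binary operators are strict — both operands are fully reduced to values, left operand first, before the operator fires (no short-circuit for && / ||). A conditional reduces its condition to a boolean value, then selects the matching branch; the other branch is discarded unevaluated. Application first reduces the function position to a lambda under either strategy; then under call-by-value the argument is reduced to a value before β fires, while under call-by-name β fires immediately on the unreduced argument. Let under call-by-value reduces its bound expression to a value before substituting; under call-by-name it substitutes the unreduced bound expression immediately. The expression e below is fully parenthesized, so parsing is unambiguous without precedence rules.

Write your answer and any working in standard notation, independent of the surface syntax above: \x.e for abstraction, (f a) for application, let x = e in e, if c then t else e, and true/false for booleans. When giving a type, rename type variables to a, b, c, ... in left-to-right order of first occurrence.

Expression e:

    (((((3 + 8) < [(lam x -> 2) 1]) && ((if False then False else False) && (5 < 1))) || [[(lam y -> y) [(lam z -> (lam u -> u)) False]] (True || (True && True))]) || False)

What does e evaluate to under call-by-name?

Trace:
step 0: (((((3 + 8) < ((\x.2) 1)) && ((if false then false else false) && (5 < 1))) || (((\y.y) ((\z.(\u.u)) false)) (true || (true && true)))) || false)
step 1: [delta@0.0.0.0] ((((11 < ((\x.2) 1)) && ((if false then false else false) && (5 < 1))) || (((\y.y) ((\z.(\u.u)) false)) (true || (true && true)))) || false)
step 2: [beta@0.0.0.1] ((((11 < 2) && ((if false then false else false) && (5 < 1))) || (((\y.y) ((\z.(\u.u)) false)) (true || (true && true)))) || false)
step 3: [delta@0.0.0] (((false && ((if false then false else false) && (5 < 1))) || (((\y.y) ((\z.(\u.u)) false)) (true || (true && true)))) || false)
step 4: [if@0.0.1.0] (((false && (false && (5 < 1))) || (((\y.y) ((\z.(\u.u)) false)) (true || (true && true)))) || false)
step 5: [delta@0.0.1.1] (((false && (false && false)) || (((\y.y) ((\z.(\u.u)) false)) (true || (true && true)))) || false)
step 6: [delta@0.0.1] (((false && false) || (((\y.y) ((\z.(\u.u)) false)) (true || (true && true)))) || false)
step 7: [delta@0.0] ((false || (((\y.y) ((\z.(\u.u)) false)) (true || (true && true)))) || false)
step 8: [beta@0.1.0] ((false || (((\z.(\u.u)) false) (true || (true && true)))) || false)
step 9: [beta@0.1.0] ((false || ((\u.u) (true || (true && true)))) || false)
step 10: [beta@0.1] ((false || (true || (true && true))) || false)
step 11: [delta@0.1.1] ((false || (true || true)) || false)
step 12: [delta@0.1] ((false || true) || false)
step 13: [delta@0] (true || false)
step 14: [delta@root] true

Answer: true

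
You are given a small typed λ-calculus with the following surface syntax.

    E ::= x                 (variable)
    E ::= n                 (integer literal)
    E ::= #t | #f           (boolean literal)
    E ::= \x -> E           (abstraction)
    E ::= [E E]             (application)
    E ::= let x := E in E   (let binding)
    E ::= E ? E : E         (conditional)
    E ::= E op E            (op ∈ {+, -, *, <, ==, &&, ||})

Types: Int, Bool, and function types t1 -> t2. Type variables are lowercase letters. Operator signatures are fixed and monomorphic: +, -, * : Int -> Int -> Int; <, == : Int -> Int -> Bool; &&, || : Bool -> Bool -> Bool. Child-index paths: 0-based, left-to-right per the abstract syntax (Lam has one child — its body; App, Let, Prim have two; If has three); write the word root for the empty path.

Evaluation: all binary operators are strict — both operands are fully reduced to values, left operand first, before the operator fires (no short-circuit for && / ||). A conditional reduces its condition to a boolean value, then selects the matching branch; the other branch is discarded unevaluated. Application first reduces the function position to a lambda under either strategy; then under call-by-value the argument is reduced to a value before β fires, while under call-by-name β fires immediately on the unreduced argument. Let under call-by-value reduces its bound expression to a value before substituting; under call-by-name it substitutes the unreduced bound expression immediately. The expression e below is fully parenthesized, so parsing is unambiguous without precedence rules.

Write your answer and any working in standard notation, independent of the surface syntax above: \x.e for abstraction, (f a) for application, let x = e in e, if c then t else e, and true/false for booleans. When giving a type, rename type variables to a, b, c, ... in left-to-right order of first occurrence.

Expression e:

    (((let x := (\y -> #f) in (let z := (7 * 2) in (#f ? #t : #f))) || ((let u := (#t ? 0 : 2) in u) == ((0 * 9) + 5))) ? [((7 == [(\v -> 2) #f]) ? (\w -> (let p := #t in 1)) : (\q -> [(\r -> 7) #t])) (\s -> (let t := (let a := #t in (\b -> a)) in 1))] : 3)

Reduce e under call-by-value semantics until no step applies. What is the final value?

Derivation:
step 0: (if ((let x = (\y.false) in (let z = (7 * 2) in (if false then true else false))) || ((let u = (if true then 0 else 2) in u) == ((0 * 9) + 5))) then ((if (7 == ((\v.2) false)) then (\w.(let p = true in 1)) else (\q.((\r.7) true))) (\s.(let t = (let a = true in (\b.a)) in 1))) else 3)
step 1: [let@0.0] (if ((let z = (7 * 2) in (if false then true else false)) || ((let u = (if true then 0 else 2) in u) == ((0 * 9) + 5))) then ((if (7 == ((\v.2) false)) then (\w.(let p = true in 1)) else (\q.((\r.7) true))) (\s.(let t = (let a = true in (\b.a)) in 1))) else 3)
step 2: [delta@0.0.0] (if ((let z = 14 in (if false then true else false)) || ((let u = (if true then 0 else 2) in u) == ((0 * 9) + 5))) then ((if (7 == ((\v.2) false)) then (\w.(let p = true in 1)) else (\q.((\r.7) true))) (\s.(let t = (let a = true in (\b.a)) in 1))) else 3)
step 3: [let@0.0] (if ((if false then true else false) || ((let u = (if true then 0 else 2) in u) == ((0 * 9) + 5))) then ((if (7 == ((\v.2) false)) then (\w.(let p = true in 1)) else (\q.((\r.7) true))) (\s.(let t = (let a = true in (\b.a)) in 1))) else 3)
step 4: [if@0.0] (if (false || ((let u = (if true then 0 else 2) in u) == ((0 * 9) + 5))) then ((if (7 == ((\v.2) false)) then (\w.(let p = true in 1)) else (\q.((\r.7) true))) (\s.(let t = (let a = true in (\b.a)) in 1))) else 3)
step 5: [if@0.1.0.0] (if (false || ((let u = 0 in u) == ((0 * 9) + 5))) then ((if (7 == ((\v.2) false)) then (\w.(let p = true in 1)) else (\q.((\r.7) true))) (\s.(let t = (let a = true in (\b.a)) in 1))) else 3)
step 6: [let@0.1.0] (if (false || (0 == ((0 * 9) + 5))) then ((if (7 == ((\v.2) false)) then (\w.(let p = true in 1)) else (\q.((\r.7) true))) (\s.(let t = (let a = true in (\b.a)) in 1))) else 3)
step 7: [delta@0.1.1.0] (if (false || (0 == (0 + 5))) then ((if (7 == ((\v.2) false)) then (\w.(let p = true in 1)) else (\q.((\r.7) true))) (\s.(let t = (let a = true in (\b.a)) in 1))) else 3)
step 8: [delta@0.1.1] (if (false || (0 == 5)) then ((if (7 == ((\v.2) false)) then (\w.(let p = true in 1)) else (\q.((\r.7) true))) (\s.(let t = (let a = true in (\b.a)) in 1))) else 3)
step 9: [delta@0.1] (if (false || false) then ((if (7 == ((\v.2) false)) then (\w.(let p = true in 1)) else (\q.((\r.7) true))) (\s.(let t = (let a = true in (\b.a)) in 1))) else 3)
step 10: [delta@0] (if false then ((if (7 == ((\v.2) false)) then (\w.(let p = true in 1)) else (\q.((\r.7) true))) (\s.(let t = (let a = true in (\b.a)) in 1))) else 3)
step 11: [if@root] 3

Answer: 3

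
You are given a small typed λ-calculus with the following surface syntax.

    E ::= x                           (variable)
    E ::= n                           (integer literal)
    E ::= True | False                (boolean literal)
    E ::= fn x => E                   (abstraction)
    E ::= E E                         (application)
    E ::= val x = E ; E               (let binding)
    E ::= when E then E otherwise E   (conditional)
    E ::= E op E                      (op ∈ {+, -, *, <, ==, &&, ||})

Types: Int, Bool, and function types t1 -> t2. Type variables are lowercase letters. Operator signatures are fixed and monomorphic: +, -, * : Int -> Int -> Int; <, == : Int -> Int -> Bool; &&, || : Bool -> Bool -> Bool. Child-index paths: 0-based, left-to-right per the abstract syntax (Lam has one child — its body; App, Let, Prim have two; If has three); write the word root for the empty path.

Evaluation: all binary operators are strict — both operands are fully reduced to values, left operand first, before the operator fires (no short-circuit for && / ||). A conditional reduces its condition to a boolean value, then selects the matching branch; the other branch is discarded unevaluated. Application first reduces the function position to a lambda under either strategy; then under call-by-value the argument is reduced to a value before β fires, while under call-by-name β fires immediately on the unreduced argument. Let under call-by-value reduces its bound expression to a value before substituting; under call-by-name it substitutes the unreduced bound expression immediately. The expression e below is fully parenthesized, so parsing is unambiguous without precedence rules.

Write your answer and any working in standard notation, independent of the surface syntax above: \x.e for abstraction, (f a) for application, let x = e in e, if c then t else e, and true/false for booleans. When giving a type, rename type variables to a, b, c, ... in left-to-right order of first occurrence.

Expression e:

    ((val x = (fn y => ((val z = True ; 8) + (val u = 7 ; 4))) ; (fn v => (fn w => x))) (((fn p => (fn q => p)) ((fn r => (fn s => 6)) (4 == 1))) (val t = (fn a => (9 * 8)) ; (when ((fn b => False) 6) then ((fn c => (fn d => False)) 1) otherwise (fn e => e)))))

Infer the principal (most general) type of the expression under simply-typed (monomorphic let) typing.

Derivation:
let z : Bool
  unify Int ~ Int
let u : Int
  unify Int ~ Int
\y._ : a -> Int
let x : a -> Int
x : a -> Int
\w._ : c -> a -> Int
\v._ : b -> c -> a -> Int
p : d
\q._ : e -> d
\p._ : d -> e -> d
\s._ : g -> Int
\r._ : f -> g -> Int
  unify Int ~ Int
  unify Int ~ Int
  unify f -> g -> Int ~ Bool -> h
  unify f ~ Bool
  unify g -> Int ~ h
_ _ : g -> Int
  unify d -> e -> d ~ (g -> Int) -> i
  unify d ~ g -> Int
  unify e -> g -> Int ~ i
_ _ : e -> g -> Int
  unify Int ~ Int
  unify Int ~ Int
\a._ : j -> Int
let t : j -> Int
\b._ : k -> Bool
  unify k -> Bool ~ Int -> l
  unify k ~ Int
  unify Bool ~ l
_ _ : Bool
  unify Bool ~ Bool
\d._ : n -> Bool
\c._ : m -> n -> Bool
  unify m -> n -> Bool ~ Int -> o
  unify m ~ Int
  unify n -> Bool ~ o
_ _ : n -> Bool
e : p
\e._ : p -> p
  unify n -> Bool ~ p -> p
  unify n ~ p
  unify Bool ~ p
  unify e -> g -> Int ~ (Bool -> Bool) -> q
  unify e ~ Bool -> Bool
  unify g -> Int ~ q
_ _ : g -> Int
  unify b -> c -> a -> Int ~ (g -> Int) -> r
  unify b ~ g -> Int
  unify c -> a -> Int ~ r
_ _ : c -> a -> Int

Answer: a -> b -> Int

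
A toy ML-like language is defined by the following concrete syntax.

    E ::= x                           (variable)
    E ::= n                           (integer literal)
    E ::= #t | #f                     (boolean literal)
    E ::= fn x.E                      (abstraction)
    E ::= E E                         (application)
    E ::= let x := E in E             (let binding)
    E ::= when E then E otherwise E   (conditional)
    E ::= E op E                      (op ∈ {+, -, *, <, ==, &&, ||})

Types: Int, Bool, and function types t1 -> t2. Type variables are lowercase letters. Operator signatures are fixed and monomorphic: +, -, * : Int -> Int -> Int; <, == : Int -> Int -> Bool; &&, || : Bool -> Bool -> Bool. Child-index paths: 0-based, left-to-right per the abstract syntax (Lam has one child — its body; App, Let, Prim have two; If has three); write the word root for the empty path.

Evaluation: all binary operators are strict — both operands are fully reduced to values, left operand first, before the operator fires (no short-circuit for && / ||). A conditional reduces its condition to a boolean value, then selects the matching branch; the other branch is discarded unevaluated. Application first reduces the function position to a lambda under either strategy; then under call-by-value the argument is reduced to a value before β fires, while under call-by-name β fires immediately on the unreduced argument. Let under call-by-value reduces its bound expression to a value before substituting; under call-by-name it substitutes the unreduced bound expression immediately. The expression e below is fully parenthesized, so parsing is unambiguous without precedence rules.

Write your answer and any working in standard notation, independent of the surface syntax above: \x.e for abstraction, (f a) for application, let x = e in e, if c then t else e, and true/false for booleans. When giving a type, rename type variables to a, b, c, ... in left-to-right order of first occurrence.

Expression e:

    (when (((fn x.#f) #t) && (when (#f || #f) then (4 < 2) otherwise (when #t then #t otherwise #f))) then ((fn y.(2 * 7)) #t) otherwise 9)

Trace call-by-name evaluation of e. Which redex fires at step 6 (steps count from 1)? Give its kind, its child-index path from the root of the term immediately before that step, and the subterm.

Answer: if at root : (if false then ((\y.(2 * 7)) true) else 9)

Working:
step 0: (if (((\x.false) true) && (if (false || false) then (4 < 2) else (if true then true else false))) then ((\y.(2 * 7)) true) else 9)
step 1: [beta@0.0] (if (false && (if (false || false) then (4 < 2) else (if true then true else false))) then ((\y.(2 * 7)) true) else 9)
step 2: [delta@0.1.0] (if (false && (if false then (4 < 2) else (if true then true else false))) then ((\y.(2 * 7)) true) else 9)
step 3: [if@0.1] (if (false && (if true then true else false)) then ((\y.(2 * 7)) true) else 9)
step 4: [if@0.1] (if (false && true) then ((\y.(2 * 7)) true) else 9)
step 5: [delta@0] (if false then ((\y.(2 * 7)) true) else 9)
step 6: [if@root] 9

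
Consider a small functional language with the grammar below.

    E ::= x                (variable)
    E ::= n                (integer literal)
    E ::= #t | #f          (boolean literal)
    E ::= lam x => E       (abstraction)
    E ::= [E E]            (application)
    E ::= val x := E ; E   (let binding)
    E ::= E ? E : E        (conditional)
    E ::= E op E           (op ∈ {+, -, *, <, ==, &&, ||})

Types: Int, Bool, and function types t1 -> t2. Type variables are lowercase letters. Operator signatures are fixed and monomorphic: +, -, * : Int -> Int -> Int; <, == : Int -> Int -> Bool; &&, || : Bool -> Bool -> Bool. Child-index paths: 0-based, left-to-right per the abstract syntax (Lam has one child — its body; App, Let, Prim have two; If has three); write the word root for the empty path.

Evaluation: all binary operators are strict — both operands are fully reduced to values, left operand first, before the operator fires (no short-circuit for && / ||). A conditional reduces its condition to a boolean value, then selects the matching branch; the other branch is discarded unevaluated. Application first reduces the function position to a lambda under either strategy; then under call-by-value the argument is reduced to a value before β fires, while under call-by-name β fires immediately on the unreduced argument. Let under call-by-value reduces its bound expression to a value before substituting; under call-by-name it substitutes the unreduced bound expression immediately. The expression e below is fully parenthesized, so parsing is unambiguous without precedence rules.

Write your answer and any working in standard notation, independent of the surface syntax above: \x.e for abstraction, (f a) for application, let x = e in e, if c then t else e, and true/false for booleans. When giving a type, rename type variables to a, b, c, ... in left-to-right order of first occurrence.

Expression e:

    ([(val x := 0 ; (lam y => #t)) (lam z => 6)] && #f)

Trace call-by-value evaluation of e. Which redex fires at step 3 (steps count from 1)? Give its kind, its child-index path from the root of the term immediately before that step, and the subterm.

Working:
step 0: (((let x = 0 in (\y.true)) (\z.6)) && false)
step 1: [let@0.0] (((\y.true) (\z.6)) && false)
step 2: [beta@0] (true && false)
step 3: [delta@root] false

Answer: delta at root : (true && false)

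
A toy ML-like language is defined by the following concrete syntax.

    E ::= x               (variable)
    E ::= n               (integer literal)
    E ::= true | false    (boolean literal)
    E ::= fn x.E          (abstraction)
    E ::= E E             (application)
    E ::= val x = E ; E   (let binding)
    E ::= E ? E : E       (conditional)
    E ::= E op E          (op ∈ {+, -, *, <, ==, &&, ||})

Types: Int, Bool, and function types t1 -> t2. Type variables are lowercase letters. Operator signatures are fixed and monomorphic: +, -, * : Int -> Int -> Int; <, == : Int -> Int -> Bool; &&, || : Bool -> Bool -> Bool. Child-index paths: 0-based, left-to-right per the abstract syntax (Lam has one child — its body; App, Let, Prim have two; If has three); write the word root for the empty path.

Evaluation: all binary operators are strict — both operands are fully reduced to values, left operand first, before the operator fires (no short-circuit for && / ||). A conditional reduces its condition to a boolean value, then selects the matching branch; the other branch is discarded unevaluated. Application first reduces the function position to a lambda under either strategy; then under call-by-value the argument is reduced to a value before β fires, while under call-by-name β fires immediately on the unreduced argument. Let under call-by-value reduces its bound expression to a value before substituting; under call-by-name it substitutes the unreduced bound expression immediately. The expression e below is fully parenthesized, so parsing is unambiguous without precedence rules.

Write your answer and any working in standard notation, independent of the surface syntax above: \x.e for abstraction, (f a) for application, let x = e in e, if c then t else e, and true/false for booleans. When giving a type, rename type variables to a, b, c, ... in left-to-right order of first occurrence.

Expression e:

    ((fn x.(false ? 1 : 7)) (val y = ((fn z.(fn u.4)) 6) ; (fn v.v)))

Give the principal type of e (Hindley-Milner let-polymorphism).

Working:
  unify Bool ~ Bool
  unify Int ~ Int
\x._ : a -> Int
\u._ : c -> Int
\z._ : b -> c -> Int
  unify b -> c -> Int ~ Int -> d
  unify b ~ Int
  unify c -> Int ~ d
_ _ : c -> Int
let y : forall. c -> Int
v : e
\v._ : e -> e
  unify a -> Int ~ (e -> e) -> f
  unify a ~ e -> e
  unify Int ~ f
_ _ : Int

Answer: Int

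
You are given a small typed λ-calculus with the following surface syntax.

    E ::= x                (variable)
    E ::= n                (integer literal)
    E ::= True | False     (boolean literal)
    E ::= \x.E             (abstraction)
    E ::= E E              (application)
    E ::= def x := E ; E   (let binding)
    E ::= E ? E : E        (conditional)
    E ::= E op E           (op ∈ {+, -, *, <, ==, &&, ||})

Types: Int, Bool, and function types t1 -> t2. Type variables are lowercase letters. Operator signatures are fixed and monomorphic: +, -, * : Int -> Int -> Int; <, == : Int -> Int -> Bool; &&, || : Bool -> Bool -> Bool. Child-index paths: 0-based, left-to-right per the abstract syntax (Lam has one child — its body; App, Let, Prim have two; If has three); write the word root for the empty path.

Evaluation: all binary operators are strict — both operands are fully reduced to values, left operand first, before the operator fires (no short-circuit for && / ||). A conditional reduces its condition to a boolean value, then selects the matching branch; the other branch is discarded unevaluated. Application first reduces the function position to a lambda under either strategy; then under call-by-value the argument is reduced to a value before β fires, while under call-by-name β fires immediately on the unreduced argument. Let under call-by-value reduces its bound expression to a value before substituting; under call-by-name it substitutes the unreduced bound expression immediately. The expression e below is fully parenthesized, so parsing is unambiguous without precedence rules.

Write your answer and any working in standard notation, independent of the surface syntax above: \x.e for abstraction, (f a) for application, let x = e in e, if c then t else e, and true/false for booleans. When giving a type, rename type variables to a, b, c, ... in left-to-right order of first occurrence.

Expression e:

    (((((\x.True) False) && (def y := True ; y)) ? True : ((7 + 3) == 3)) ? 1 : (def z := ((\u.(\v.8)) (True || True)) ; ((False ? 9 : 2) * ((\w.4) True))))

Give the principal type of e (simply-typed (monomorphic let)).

Working:
\x._ : a -> Bool
  unify a -> Bool ~ Bool -> b
  unify a ~ Bool
  unify Bool ~ b
_ _ : Bool
  unify Bool ~ Bool
let y : Bool
y : Bool
  unify Bool ~ Bool
  unify Bool ~ Bool
  unify Int ~ Int
  unify Int ~ Int
  unify Int ~ Int
  unify Int ~ Int
  unify Bool ~ Bool
  unify Bool ~ Bool
\v._ : d -> Int
\u._ : c -> d -> Int
  unify Bool ~ Bool
  unify Bool ~ Bool
  unify c -> d -> Int ~ Bool -> e
  unify c ~ Bool
  unify d -> Int ~ e
_ _ : d -> Int
let z : d -> Int
  unify Bool ~ Bool
  unify Int ~ Int
  unify Int ~ Int
\w._ : f -> Int
  unify f -> Int ~ Bool -> g
  unify f ~ Bool
  unify Int ~ g
_ _ : Int
  unify Int ~ Int
  unify Int ~ Int

Answer: Int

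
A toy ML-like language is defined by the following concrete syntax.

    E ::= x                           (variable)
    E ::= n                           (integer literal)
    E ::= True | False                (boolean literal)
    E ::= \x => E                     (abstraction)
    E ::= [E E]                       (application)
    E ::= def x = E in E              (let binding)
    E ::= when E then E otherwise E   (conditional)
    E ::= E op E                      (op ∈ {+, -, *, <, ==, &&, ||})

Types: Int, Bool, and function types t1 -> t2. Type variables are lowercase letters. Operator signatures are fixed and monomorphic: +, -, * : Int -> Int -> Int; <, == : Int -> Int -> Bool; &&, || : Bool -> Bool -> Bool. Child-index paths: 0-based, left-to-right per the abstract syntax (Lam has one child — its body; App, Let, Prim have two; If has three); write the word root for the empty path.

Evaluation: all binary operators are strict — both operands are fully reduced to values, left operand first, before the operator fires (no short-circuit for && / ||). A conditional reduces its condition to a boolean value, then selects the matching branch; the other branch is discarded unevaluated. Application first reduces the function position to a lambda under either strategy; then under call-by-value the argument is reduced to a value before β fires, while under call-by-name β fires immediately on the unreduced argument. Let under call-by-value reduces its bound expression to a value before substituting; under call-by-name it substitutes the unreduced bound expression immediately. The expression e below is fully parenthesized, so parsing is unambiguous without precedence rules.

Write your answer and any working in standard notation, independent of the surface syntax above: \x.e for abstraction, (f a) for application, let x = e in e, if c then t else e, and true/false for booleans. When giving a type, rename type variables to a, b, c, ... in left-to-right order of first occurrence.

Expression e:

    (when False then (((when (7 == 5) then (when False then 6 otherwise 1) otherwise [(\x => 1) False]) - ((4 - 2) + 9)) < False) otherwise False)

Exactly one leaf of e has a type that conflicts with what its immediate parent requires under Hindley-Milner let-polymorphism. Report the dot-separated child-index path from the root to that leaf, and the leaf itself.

Answer: 1.1 : false

Working:
  unify Bool ~ Bool
  unify Int ~ Int
  unify Int ~ Int
  unify Bool ~ Bool
  unify Bool ~ Bool
  unify Int ~ Int
\x._ : a -> Int
  unify a -> Int ~ Bool -> b
  unify a ~ Bool
  unify Int ~ b
_ _ : Int
  unify Int ~ Int
  unify Int ~ Int
  unify Int ~ Int
  unify Int ~ Int
  unify Int ~ Int
  unify Int ~ Int
  unify Int ~ Int
  unify Int ~ Int
  unify Bool ~ Int
  FAIL: mismatch Bool ~ Int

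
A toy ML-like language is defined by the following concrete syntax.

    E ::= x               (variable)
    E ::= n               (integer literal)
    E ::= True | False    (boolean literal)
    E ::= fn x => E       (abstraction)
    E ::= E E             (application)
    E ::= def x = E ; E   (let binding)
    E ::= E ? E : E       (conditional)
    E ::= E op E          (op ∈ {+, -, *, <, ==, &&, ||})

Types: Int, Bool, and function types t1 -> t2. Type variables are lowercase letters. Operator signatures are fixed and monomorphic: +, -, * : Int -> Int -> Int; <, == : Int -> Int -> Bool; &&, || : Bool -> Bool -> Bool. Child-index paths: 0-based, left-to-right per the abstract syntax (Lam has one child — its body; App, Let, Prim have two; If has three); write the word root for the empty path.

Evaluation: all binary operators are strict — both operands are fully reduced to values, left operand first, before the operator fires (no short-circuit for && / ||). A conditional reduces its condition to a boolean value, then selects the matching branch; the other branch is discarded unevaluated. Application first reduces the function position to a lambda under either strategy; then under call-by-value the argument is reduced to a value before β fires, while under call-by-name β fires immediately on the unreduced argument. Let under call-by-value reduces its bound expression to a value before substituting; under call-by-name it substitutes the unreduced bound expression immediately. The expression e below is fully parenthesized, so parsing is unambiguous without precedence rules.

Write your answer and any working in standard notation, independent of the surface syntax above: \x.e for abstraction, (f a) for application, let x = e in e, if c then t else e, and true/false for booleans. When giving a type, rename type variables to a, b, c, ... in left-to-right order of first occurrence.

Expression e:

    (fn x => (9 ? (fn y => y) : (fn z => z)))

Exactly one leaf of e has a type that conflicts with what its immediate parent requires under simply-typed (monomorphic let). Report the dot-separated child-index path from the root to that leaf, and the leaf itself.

Trace:
  unify Int ~ Bool
  FAIL: mismatch Int ~ Bool

Answer: 0.0 : 9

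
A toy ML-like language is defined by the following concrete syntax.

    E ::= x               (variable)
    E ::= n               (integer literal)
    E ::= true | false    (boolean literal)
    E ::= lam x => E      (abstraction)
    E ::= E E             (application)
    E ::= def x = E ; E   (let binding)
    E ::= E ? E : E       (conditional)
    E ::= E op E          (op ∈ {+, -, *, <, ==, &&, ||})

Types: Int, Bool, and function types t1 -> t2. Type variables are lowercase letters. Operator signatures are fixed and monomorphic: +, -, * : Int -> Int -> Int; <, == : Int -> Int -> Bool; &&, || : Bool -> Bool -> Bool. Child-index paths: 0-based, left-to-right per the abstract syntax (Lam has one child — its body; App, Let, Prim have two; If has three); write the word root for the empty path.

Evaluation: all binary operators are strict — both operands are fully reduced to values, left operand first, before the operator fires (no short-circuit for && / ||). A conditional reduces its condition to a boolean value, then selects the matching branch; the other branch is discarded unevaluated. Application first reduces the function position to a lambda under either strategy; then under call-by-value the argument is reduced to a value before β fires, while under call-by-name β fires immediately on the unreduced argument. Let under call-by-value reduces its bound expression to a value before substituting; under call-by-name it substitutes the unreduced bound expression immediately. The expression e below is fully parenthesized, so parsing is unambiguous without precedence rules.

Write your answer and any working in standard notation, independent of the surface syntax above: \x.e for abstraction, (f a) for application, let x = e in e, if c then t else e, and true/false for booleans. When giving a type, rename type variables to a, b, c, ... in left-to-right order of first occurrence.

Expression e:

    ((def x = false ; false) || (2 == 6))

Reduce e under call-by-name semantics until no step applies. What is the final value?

Working:
step 0: ((let x = false in false) || (2 == 6))
step 1: [let@0] (false || (2 == 6))
step 2: [delta@1] (false || false)
step 3: [delta@root] false

Answer: false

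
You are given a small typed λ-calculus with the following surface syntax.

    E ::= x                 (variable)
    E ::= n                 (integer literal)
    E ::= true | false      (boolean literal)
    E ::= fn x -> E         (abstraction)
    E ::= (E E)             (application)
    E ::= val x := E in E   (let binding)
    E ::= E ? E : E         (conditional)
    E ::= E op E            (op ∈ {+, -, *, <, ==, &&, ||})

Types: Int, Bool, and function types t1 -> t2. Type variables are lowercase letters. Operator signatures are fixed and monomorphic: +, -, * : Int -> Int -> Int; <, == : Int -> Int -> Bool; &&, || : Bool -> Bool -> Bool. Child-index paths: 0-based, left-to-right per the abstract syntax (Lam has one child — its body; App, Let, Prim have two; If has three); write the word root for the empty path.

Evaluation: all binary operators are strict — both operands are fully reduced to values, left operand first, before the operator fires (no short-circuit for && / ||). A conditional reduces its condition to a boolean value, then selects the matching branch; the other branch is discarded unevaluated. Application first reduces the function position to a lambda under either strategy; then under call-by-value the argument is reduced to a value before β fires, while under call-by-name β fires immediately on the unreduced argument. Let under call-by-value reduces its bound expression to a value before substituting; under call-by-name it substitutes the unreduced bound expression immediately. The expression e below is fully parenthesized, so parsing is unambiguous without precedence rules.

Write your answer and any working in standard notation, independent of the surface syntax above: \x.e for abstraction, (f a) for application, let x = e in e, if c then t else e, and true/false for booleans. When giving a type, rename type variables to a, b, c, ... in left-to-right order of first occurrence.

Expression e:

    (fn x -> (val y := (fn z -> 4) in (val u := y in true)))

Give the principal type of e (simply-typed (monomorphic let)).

Answer: a -> Bool

Trace:
\z._ : b -> Int
let y : b -> Int
y : b -> Int
let u : b -> Int
\x._ : a -> Bool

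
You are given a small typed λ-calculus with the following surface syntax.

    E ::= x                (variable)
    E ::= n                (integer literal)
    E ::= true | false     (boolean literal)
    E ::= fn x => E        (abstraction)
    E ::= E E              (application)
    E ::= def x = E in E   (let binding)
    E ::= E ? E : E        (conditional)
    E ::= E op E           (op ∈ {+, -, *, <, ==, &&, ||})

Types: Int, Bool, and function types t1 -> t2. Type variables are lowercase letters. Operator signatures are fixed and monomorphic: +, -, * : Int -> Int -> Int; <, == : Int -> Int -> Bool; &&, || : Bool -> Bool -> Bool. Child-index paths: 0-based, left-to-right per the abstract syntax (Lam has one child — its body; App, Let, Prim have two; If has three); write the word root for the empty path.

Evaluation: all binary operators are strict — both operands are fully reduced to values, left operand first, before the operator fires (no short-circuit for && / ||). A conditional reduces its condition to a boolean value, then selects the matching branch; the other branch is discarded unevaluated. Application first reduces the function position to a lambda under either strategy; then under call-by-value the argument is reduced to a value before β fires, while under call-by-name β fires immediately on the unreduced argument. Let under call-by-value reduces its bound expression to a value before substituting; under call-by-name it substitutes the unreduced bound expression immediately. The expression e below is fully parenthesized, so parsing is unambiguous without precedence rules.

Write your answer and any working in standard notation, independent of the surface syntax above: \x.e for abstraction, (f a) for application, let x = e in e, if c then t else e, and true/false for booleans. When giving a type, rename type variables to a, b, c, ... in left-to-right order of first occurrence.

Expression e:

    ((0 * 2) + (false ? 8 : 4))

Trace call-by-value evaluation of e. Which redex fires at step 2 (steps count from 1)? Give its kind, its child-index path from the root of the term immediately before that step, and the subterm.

Trace:
step 0: ((0 * 2) + (if false then 8 else 4))
step 1: [delta@0] (0 + (if false then 8 else 4))
step 2: [if@1] (0 + 4)

Answer: if at 1 : (if false then 8 else 4)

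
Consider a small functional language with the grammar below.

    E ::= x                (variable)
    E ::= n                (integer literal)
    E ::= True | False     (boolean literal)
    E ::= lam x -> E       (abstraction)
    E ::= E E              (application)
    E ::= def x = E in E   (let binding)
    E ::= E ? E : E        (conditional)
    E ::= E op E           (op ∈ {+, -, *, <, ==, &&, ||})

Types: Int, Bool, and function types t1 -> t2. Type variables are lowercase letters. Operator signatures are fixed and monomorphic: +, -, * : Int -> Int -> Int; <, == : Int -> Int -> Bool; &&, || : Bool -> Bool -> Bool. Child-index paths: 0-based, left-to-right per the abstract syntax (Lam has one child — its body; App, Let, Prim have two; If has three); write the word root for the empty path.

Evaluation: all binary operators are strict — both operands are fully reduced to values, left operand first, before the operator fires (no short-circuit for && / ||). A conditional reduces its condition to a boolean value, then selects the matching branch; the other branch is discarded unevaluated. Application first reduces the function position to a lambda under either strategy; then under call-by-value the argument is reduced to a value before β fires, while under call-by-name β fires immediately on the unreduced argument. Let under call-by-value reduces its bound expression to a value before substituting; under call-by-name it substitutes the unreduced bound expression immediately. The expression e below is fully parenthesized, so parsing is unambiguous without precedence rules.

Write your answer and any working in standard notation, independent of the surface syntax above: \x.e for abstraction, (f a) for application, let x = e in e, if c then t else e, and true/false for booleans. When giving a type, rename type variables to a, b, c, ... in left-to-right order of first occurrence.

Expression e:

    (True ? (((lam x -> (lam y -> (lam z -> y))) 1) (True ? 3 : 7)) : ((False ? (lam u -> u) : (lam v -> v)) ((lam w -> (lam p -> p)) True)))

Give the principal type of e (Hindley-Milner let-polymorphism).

Answer: Int -> Int

Derivation:
  unify Bool ~ Bool
y : b
\z._ : c -> b
\y._ : b -> c -> b
\x._ : a -> b -> c -> b
  unify a -> b -> c -> b ~ Int -> d
  unify a ~ Int
  unify b -> c -> b ~ d
_ _ : b -> c -> b
  unify Bool ~ Bool
  unify Int ~ Int
  unify b -> c -> b ~ Int -> e
  unify b ~ Int
  unify c -> Int ~ e
_ _ : c -> Int
  unify Bool ~ Bool
u : f
\u._ : f -> f
v : g
\v._ : g -> g
  unify f -> f ~ g -> g
  unify f ~ g
  unify g ~ g
p : i
\p._ : i -> i
\w._ : h -> i -> i
  unify h -> i -> i ~ Bool -> j
  unify h ~ Bool
  unify i -> i ~ j
_ _ : i -> i
  unify g -> g ~ (i -> i) -> k
  unify g ~ i -> i
  unify i -> i ~ k
_ _ : i -> i
  unify c -> Int ~ i -> i
  unify c ~ i
  unify Int ~ i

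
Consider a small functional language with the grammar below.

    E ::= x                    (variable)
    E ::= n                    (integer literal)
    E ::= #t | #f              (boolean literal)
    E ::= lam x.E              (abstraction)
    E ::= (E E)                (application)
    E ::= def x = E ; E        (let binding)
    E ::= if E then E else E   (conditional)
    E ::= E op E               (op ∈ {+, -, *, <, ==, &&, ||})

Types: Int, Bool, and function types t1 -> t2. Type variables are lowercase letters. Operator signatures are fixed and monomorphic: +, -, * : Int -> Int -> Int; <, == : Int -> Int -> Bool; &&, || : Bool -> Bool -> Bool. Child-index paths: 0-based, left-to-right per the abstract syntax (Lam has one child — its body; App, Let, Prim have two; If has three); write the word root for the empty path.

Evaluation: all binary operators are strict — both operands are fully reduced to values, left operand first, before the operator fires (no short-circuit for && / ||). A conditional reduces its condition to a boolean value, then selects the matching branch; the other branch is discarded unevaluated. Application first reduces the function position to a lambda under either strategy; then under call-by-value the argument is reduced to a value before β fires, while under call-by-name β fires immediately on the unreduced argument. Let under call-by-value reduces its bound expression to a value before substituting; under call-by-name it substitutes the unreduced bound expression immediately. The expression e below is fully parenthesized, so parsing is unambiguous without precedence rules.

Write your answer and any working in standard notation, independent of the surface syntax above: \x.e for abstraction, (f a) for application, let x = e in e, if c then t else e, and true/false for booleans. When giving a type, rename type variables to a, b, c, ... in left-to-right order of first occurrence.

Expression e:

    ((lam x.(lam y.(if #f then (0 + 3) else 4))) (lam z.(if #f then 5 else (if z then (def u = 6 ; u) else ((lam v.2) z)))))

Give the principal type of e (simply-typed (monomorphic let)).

Working:
  unify Bool ~ Bool
  unify Int ~ Int
  unify Int ~ Int
  unify Int ~ Int
\y._ : b -> Int
\x._ : a -> b -> Int
  unify Bool ~ Bool
z : c
  unify c ~ Bool
let u : Int
u : Int
\v._ : d -> Int
z : Bool
  unify d -> Int ~ Bool -> e
  unify d ~ Bool
  unify Int ~ e
_ _ : Int
  unify Int ~ Int
  unify Int ~ Int
\z._ : Bool -> Int
  unify a -> b -> Int ~ (Bool -> Int) -> f
  unify a ~ Bool -> Int
  unify b -> Int ~ f
_ _ : b -> Int

Answer: a -> Int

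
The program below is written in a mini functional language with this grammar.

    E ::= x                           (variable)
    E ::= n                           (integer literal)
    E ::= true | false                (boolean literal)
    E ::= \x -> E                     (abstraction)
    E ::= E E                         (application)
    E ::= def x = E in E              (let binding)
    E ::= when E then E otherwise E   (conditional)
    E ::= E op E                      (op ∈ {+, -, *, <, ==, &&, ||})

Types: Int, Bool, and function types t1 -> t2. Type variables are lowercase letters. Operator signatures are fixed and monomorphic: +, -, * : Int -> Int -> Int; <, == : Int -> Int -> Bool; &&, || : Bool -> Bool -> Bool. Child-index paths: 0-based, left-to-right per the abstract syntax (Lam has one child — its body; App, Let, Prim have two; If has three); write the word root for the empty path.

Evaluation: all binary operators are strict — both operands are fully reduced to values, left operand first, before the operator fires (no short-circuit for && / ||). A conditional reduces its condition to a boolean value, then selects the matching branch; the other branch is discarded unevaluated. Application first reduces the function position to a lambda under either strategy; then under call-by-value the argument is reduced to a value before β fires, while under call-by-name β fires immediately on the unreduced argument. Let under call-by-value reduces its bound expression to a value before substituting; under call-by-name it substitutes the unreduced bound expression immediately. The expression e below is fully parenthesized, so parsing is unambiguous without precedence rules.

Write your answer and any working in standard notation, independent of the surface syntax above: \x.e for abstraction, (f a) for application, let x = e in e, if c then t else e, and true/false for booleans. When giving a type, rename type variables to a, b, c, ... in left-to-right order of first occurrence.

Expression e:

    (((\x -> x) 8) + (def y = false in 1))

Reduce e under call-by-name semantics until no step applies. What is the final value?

Working:
step 0: (((\x.x) 8) + (let y = false in 1))
step 1: [beta@0] (8 + (let y = false in 1))
step 2: [let@1] (8 + 1)
step 3: [delta@root] 9

Answer: 9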